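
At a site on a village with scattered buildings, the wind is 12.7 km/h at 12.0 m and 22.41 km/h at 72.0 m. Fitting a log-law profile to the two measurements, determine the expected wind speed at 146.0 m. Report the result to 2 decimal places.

26.24 km/h

Log law: V ∝ ln(z/z₀). From the pair, with r = V₁/V₂ = 0.56671,
ln z₀ = (ln z₁ − r·ln z₂)/(1 − r) = (2.4849 − 0.56671×4.2767)/0.43329 = 0.1414 → z₀ = 1.152 m
V₃ = V₁ · ln(z₃/z₀)/ln(z₁/z₀) = 12.7 × 4.8422/2.3435 = 26.2411 km/h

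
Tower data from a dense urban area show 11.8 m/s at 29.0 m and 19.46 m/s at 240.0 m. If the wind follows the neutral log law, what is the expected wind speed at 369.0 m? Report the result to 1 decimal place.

21.0 m/s

Log law: V ∝ ln(z/z₀). From the pair, with r = V₁/V₂ = 0.60637,
ln z₀ = (ln z₁ − r·ln z₂)/(1 − r) = (3.3673 − 0.60637×5.4806)/0.39363 = 0.1118 → z₀ = 1.118 m
V₃ = V₁ · ln(z₃/z₀)/ln(z₁/z₀) = 11.8 × 5.7990/3.2555 = 21.0191 m/s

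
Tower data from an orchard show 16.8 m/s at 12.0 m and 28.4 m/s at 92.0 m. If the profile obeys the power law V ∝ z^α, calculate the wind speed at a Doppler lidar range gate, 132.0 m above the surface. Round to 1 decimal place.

First find α: α = ln(V₂/V₁)/ln(z₂/z₁) = ln(28.4/16.8)/ln(92.0/12.0) = 0.52501/2.03688 = 0.2578
Extrapolate from 92.0 m to 132.0 m: V₃ = 28.4 × (132.0/92.0)^0.2578 = 28.4 × 1.0975 = 31.1695 m/s

31.2 m/s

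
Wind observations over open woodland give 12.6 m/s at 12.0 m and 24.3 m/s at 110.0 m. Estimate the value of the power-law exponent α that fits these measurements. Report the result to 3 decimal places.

Power law: V₂/V₁ = (z₂/z₁)^α ⇒ α = ln(V₂/V₁) / ln(z₂/z₁)
α = ln(24.3/12.6) / ln(110.0/12.0) = ln(1.9286) / ln(9.1667)
  = 0.65678 / 2.21557 = 0.29644

α ≈ 0.296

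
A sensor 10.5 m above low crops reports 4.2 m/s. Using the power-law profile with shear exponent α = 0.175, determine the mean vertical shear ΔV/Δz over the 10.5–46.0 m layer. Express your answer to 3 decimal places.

Power law: V₂ = V₁ · (z₂/z₁)^α = 4.2 × (4.3810)^0.175 = 5.4391 m/s
ΔV/Δz = (5.4391 − 4.2)/(46.0 − 10.5) = 1.2391/35.5000 = 0.03490 m/s/m

0.035 m/s/m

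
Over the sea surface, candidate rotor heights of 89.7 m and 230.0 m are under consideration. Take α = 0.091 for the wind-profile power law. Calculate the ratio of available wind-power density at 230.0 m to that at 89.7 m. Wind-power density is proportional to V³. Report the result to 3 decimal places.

Speed ratio: V_B/V_A = (z_B/z_A)^α = (230.0/89.7)^0.091 = (2.5641)^0.091 = 1.08946
Power-density ratio: P_B/P_A = (V_B/V_A)³ = (1.08946)³ = 1.29312

1.293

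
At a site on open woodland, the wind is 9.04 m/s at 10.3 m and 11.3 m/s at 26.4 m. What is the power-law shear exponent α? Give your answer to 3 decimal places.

Power law: V₂/V₁ = (z₂/z₁)^α ⇒ α = ln(V₂/V₁) / ln(z₂/z₁)
α = ln(11.3/9.04) / ln(26.4/10.3) = ln(1.2500) / ln(2.5631)
  = 0.22314 / 0.94122 = 0.23708

α ≈ 0.237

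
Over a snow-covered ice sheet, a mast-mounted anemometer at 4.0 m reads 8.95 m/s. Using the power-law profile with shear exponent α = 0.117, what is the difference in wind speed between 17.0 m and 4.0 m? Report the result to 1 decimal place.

1.7 m/s

Power law: V₂ = V₁ · (z₂/z₁)^α = 8.95 × (4.2500)^0.117 = 10.6009 m/s
ΔV = 10.6009 − 8.95 = 1.6509 m/s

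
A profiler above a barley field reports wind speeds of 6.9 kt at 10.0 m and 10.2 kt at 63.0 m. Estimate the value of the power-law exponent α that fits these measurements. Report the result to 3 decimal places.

Power law: V₂/V₁ = (z₂/z₁)^α ⇒ α = ln(V₂/V₁) / ln(z₂/z₁)
α = ln(10.2/6.9) / ln(63.0/10.0) = ln(1.4783) / ln(6.3000)
  = 0.39087 / 1.84055 = 0.21236

α ≈ 0.212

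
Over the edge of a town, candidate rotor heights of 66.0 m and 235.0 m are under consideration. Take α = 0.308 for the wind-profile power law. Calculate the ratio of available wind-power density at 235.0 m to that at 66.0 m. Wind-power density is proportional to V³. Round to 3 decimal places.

3.233

Speed ratio: V_B/V_A = (z_B/z_A)^α = (235.0/66.0)^0.308 = (3.5606)^0.308 = 1.47866
Power-density ratio: P_B/P_A = (V_B/V_A)³ = (1.47866)³ = 3.23302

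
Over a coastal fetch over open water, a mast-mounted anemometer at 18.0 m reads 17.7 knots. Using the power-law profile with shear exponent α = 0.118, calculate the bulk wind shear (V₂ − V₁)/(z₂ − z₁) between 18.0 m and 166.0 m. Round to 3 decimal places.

0.036 knots/m

Power law: V₂ = V₁ · (z₂/z₁)^α = 17.7 × (9.2222)^0.118 = 23.0051 knots
ΔV/Δz = (23.0051 − 17.7)/(166.0 − 18.0) = 5.3051/148.0000 = 0.03585 knots/m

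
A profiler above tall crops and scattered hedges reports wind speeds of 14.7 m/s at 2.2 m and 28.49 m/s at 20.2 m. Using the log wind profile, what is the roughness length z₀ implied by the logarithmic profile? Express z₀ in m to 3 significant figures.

z₀ ≈ 0.207 m

Log law: V(z) ∝ ln(z/z₀). With r = V₁/V₂ = 14.7/28.49 = 0.51597,
r · ln(z₂/z₀) = ln(z₁/z₀) ⇒ ln z₀ = (ln z₁ − r·ln z₂)/(1 − r)
ln z₀ = (0.78846 − 0.51597×3.00568) / 0.48403 = -1.5751
z₀ = exp(-1.5751) = 0.2070 m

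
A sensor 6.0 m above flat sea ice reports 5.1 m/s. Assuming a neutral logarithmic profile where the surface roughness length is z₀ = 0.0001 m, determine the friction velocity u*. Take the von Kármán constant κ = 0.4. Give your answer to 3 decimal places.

u* ≈ 0.185 m/s

Log law: V(z) = (u*/κ) · ln(z/z₀) ⇒ u* = κ · V / ln(z/z₀)
u* = 0.4 × 5.1 / ln(6.0/0.0001) = 0.4 × 5.1 / 11.0021
   = 2.0400 / 11.0021 = 0.1854 m/s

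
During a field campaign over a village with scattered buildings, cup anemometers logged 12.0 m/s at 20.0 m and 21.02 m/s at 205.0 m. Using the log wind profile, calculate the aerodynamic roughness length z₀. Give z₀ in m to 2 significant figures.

Log law: V(z) ∝ ln(z/z₀). With r = V₁/V₂ = 12.0/21.02 = 0.57088,
r · ln(z₂/z₀) = ln(z₁/z₀) ⇒ ln z₀ = (ln z₁ − r·ln z₂)/(1 − r)
ln z₀ = (2.99573 − 0.57088×5.32301) / 0.42912 = -0.1004
z₀ = exp(-0.1004) = 0.9045 m

z₀ ≈ 0.90 m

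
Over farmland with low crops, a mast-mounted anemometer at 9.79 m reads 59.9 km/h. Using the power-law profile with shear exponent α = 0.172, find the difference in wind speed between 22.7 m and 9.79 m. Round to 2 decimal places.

Power law: V₂ = V₁ · (z₂/z₁)^α = 59.9 × (2.3187)^0.172 = 69.2227 km/h
ΔV = 69.2227 − 59.9 = 9.3227 km/h

9.32 km/h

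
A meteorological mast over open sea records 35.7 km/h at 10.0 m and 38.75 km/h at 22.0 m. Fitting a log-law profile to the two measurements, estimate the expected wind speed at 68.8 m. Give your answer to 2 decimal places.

43.16 km/h

Log law: V ∝ ln(z/z₀). From the pair, with r = V₁/V₂ = 0.92129,
ln z₀ = (ln z₁ − r·ln z₂)/(1 − r) = (2.3026 − 0.92129×3.0910)/0.07871 = -6.9262 → z₀ = 0.0009817 m
V₃ = V₁ · ln(z₃/z₀)/ln(z₁/z₀) = 35.7 × 11.1574/9.2288 = 43.1605 km/h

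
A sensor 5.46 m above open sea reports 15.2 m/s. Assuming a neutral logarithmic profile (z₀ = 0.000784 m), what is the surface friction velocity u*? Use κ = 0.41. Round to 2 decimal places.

Log law: V(z) = (u*/κ) · ln(z/z₀) ⇒ u* = κ · V / ln(z/z₀)
u* = 0.41 × 15.2 / ln(5.46/0.000784) = 0.41 × 15.2 / 8.8486
   = 6.2320 / 8.8486 = 0.7043 m/s

u* ≈ 0.70 m/s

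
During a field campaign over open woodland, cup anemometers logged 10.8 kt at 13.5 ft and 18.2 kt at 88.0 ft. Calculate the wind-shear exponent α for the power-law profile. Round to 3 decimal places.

Power law: V₂/V₁ = (z₂/z₁)^α ⇒ α = ln(V₂/V₁) / ln(z₂/z₁)
α = ln(18.2/10.8) / ln(88.0/13.5) = ln(1.6852) / ln(6.5185)
  = 0.52188 / 1.87465 = 0.27839

α ≈ 0.278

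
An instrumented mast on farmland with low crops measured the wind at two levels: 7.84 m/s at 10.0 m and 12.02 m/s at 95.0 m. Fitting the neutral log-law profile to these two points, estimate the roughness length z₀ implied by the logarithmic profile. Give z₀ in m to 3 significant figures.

z₀ ≈ 0.147 m

Log law: V(z) ∝ ln(z/z₀). With r = V₁/V₂ = 7.84/12.02 = 0.65225,
r · ln(z₂/z₀) = ln(z₁/z₀) ⇒ ln z₀ = (ln z₁ − r·ln z₂)/(1 − r)
ln z₀ = (2.30259 − 0.65225×4.55388) / 0.34775 = -1.9199
z₀ = exp(-1.9199) = 0.1466 m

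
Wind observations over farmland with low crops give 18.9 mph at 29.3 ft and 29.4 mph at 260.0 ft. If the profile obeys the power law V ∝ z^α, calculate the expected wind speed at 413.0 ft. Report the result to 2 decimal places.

First find α: α = ln(V₂/V₁)/ln(z₂/z₁) = ln(29.4/18.9)/ln(260.0/29.3) = 0.44183/2.18309 = 0.2024
Extrapolate from 260.0 ft to 413.0 ft: V₃ = 29.4 × (413.0/260.0)^0.2024 = 29.4 × 1.0982 = 32.2866 mph

32.29 mph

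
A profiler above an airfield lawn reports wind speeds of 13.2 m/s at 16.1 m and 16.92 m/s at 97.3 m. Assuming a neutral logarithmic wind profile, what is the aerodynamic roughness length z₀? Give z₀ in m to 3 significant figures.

Log law: V(z) ∝ ln(z/z₀). With r = V₁/V₂ = 13.2/16.92 = 0.78014,
r · ln(z₂/z₀) = ln(z₁/z₀) ⇒ ln z₀ = (ln z₁ − r·ln z₂)/(1 − r)
ln z₀ = (2.77882 − 0.78014×4.57780) / 0.21986 = -3.6047
z₀ = exp(-3.6047) = 0.02720 m

z₀ ≈ 0.0272 m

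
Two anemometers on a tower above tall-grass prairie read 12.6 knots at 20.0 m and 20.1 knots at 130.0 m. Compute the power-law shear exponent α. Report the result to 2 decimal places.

Power law: V₂/V₁ = (z₂/z₁)^α ⇒ α = ln(V₂/V₁) / ln(z₂/z₁)
α = ln(20.1/12.6) / ln(130.0/20.0) = ln(1.5952) / ln(6.5000)
  = 0.46702 / 1.87180 = 0.24950

α ≈ 0.25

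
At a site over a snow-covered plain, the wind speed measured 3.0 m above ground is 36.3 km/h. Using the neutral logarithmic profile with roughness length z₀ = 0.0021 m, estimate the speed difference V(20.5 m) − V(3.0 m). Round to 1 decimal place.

9.6 km/h

Log law: V₂ = V₁ · ln(z₂/z₀)/ln(z₁/z₀) = 36.3 × 9.1862/7.2644 = 45.9032 km/h
ΔV = 45.9032 − 36.3 = 9.6032 km/h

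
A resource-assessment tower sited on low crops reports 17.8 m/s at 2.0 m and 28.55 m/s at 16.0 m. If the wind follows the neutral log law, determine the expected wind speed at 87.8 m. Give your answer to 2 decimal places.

Log law: V ∝ ln(z/z₀). From the pair, with r = V₁/V₂ = 0.62347,
ln z₀ = (ln z₁ − r·ln z₂)/(1 − r) = (0.6931 − 0.62347×2.7726)/0.37653 = -2.7500 → z₀ = 0.06393 m
V₃ = V₁ · ln(z₃/z₀)/ln(z₁/z₀) = 17.8 × 7.2251/3.4432 = 37.3512 m/s

37.35 m/s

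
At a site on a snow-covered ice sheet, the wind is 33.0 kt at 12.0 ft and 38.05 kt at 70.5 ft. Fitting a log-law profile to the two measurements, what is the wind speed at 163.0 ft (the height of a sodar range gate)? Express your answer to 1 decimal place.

Log law: V ∝ ln(z/z₀). From the pair, with r = V₁/V₂ = 0.86728,
ln z₀ = (ln z₁ − r·ln z₂)/(1 − r) = (2.4849 − 0.86728×4.2556)/0.13272 = -9.0860 → z₀ = 0.0001132 ft
V₃ = V₁ · ln(z₃/z₀)/ln(z₁/z₀) = 33.0 × 14.1798/11.5710 = 40.4403 kt

40.4 kt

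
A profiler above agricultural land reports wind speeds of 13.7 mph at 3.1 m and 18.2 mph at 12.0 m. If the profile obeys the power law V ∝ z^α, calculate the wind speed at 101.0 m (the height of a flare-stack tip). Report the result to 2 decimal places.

28.46 mph

First find α: α = ln(V₂/V₁)/ln(z₂/z₁) = ln(18.2/13.7)/ln(12.0/3.1) = 0.28403/1.35350 = 0.2098
Extrapolate from 12.0 m to 101.0 m: V₃ = 18.2 × (101.0/12.0)^0.2098 = 18.2 × 1.5636 = 28.4582 mph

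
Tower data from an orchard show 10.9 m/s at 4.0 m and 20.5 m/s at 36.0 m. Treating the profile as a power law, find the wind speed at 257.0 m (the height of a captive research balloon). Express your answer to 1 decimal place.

First find α: α = ln(V₂/V₁)/ln(z₂/z₁) = ln(20.5/10.9)/ln(36.0/4.0) = 0.63166/2.19722 = 0.2875
Extrapolate from 36.0 m to 257.0 m: V₃ = 20.5 × (257.0/36.0)^0.2875 = 20.5 × 1.7596 = 36.0709 m/s

36.1 m/s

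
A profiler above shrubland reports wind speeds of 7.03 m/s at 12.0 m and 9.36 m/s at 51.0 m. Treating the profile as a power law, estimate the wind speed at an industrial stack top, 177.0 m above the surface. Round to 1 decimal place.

12.0 m/s

First find α: α = ln(V₂/V₁)/ln(z₂/z₁) = ln(9.36/7.03)/ln(51.0/12.0) = 0.28626/1.44692 = 0.1978
Extrapolate from 51.0 m to 177.0 m: V₃ = 9.36 × (177.0/51.0)^0.1978 = 9.36 × 1.2791 = 11.9726 m/s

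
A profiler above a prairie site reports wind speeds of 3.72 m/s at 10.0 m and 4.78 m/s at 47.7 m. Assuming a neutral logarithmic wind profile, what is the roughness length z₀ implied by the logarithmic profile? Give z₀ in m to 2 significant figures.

Log law: V(z) ∝ ln(z/z₀). With r = V₁/V₂ = 3.72/4.78 = 0.77824,
r · ln(z₂/z₀) = ln(z₁/z₀) ⇒ ln z₀ = (ln z₁ − r·ln z₂)/(1 − r)
ln z₀ = (2.30259 − 0.77824×3.86493) / 0.22176 = -3.1804
z₀ = exp(-3.1804) = 0.04157 m

z₀ ≈ 0.042 m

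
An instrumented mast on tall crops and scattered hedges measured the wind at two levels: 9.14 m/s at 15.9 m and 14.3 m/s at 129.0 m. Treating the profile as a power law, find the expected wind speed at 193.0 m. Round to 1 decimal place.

15.6 m/s

First find α: α = ln(V₂/V₁)/ln(z₂/z₁) = ln(14.3/9.14)/ln(129.0/15.9) = 0.44760/2.09349 = 0.2138
Extrapolate from 129.0 m to 193.0 m: V₃ = 14.3 × (193.0/129.0)^0.2138 = 14.3 × 1.0900 = 15.5864 m/s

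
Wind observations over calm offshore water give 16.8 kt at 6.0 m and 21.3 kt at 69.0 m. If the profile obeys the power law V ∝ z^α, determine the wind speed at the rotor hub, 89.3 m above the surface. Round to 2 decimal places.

21.84 kt

First find α: α = ln(V₂/V₁)/ln(z₂/z₁) = ln(21.3/16.8)/ln(69.0/6.0) = 0.23733/2.44235 = 0.0972
Extrapolate from 69.0 m to 89.3 m: V₃ = 21.3 × (89.3/69.0)^0.0972 = 21.3 × 1.0254 = 21.8405 kt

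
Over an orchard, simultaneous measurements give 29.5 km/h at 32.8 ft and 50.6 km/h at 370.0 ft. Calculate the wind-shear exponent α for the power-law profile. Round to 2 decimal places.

α ≈ 0.22

Power law: V₂/V₁ = (z₂/z₁)^α ⇒ α = ln(V₂/V₁) / ln(z₂/z₁)
α = ln(50.6/29.5) / ln(370.0/32.8) = ln(1.7153) / ln(11.2805)
  = 0.53956 / 2.42307 = 0.22268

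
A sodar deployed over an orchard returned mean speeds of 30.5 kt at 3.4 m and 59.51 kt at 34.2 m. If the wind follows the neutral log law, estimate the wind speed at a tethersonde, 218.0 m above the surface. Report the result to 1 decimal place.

82.8 kt

Log law: V ∝ ln(z/z₀). From the pair, with r = V₁/V₂ = 0.51252,
ln z₀ = (ln z₁ − r·ln z₂)/(1 − r) = (1.2238 − 0.51252×3.5322)/0.48748 = -1.2032 → z₀ = 0.3002 m
V₃ = V₁ · ln(z₃/z₀)/ln(z₁/z₀) = 30.5 × 6.5877/2.4270 = 82.7872 kt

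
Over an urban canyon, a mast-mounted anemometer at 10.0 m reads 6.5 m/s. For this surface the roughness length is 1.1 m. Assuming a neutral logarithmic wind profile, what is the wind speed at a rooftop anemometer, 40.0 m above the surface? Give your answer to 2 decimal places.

Log law: V(z) ∝ ln(z/z₀), so V₂/V₁ = ln(z₂/z₀) / ln(z₁/z₀).
ln(40.0/1.1) = 3.5936, ln(10.0/1.1) = 2.2073
V₂ = 6.5 × 3.5936/2.2073 = 6.5 × 1.6281 = 10.5824 m/s

10.58 m/s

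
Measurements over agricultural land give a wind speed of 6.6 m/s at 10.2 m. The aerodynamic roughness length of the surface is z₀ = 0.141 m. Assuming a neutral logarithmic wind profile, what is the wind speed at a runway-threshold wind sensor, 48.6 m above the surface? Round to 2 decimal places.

Log law: V(z) ∝ ln(z/z₀), so V₂/V₁ = ln(z₂/z₀) / ln(z₁/z₀).
ln(48.6/0.141) = 5.8426, ln(10.2/0.141) = 4.2814
V₂ = 6.6 × 5.8426/4.2814 = 6.6 × 1.3647 = 9.0067 m/s

9.01 m/s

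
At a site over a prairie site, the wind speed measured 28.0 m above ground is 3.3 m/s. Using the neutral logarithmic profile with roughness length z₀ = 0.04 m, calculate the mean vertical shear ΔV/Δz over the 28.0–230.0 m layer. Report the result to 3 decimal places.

Log law: V₂ = V₁ · ln(z₂/z₀)/ln(z₁/z₀) = 3.3 × 8.6570/6.5511 = 4.3608 m/s
ΔV/Δz = (4.3608 − 3.3)/(230.0 − 28.0) = 1.0608/202.0000 = 0.00525 m/s/m

0.005 m/s/m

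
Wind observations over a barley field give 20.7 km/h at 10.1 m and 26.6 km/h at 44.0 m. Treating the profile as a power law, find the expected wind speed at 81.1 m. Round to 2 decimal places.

First find α: α = ln(V₂/V₁)/ln(z₂/z₁) = ln(26.6/20.7)/ln(44.0/10.1) = 0.25078/1.47165 = 0.1704
Extrapolate from 44.0 m to 81.1 m: V₃ = 26.6 × (81.1/44.0)^0.1704 = 26.6 × 1.1098 = 29.5213 km/h

29.52 km/h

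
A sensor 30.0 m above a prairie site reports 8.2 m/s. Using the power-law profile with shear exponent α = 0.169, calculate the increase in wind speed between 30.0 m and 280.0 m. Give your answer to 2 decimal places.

3.76 m/s

Power law: V₂ = V₁ · (z₂/z₁)^α = 8.2 × (9.3333)^0.169 = 11.9605 m/s
ΔV = 11.9605 − 8.2 = 3.7605 m/s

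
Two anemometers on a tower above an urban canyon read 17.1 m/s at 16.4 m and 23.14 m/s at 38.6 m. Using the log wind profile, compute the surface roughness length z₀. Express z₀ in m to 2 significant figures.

Log law: V(z) ∝ ln(z/z₀). With r = V₁/V₂ = 17.1/23.14 = 0.73898,
r · ln(z₂/z₀) = ln(z₁/z₀) ⇒ ln z₀ = (ln z₁ − r·ln z₂)/(1 − r)
ln z₀ = (2.79728 − 0.73898×3.65325) / 0.26102 = 0.3739
z₀ = exp(0.3739) = 1.453 m

z₀ ≈ 1.5 m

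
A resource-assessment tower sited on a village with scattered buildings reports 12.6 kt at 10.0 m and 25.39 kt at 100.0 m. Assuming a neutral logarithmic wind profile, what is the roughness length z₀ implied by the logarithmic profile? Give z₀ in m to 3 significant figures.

z₀ ≈ 1.03 m

Log law: V(z) ∝ ln(z/z₀). With r = V₁/V₂ = 12.6/25.39 = 0.49626,
r · ln(z₂/z₀) = ln(z₁/z₀) ⇒ ln z₀ = (ln z₁ − r·ln z₂)/(1 − r)
ln z₀ = (2.30259 − 0.49626×4.60517) / 0.50374 = 0.0342
z₀ = exp(0.0342) = 1.035 m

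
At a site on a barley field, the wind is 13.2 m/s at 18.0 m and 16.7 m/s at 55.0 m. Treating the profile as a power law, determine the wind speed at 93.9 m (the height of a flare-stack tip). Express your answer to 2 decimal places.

18.69 m/s

First find α: α = ln(V₂/V₁)/ln(z₂/z₁) = ln(16.7/13.2)/ln(55.0/18.0) = 0.23519/1.11696 = 0.2106
Extrapolate from 55.0 m to 93.9 m: V₃ = 16.7 × (93.9/55.0)^0.2106 = 16.7 × 1.1192 = 18.6909 m/s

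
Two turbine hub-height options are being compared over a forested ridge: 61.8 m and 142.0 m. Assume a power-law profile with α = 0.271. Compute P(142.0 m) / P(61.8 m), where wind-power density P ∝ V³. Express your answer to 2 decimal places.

Speed ratio: V_B/V_A = (z_B/z_A)^α = (142.0/61.8)^0.271 = (2.2977)^0.271 = 1.25289
Power-density ratio: P_B/P_A = (V_B/V_A)³ = (1.25289)³ = 1.96669

1.97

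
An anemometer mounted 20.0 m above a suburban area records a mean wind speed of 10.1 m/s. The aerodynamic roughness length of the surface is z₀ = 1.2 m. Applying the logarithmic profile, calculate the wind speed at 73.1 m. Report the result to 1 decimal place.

14.8 m/s

Log law: V(z) ∝ ln(z/z₀), so V₂/V₁ = ln(z₂/z₀) / ln(z₁/z₀).
ln(73.1/1.2) = 4.1095, ln(20.0/1.2) = 2.8134
V₂ = 10.1 × 4.1095/2.8134 = 10.1 × 1.4607 = 14.7529 m/s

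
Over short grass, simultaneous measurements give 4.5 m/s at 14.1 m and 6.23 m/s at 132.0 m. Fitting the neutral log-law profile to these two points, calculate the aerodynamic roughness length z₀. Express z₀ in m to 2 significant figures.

Log law: V(z) ∝ ln(z/z₀). With r = V₁/V₂ = 4.5/6.23 = 0.72231,
r · ln(z₂/z₀) = ln(z₁/z₀) ⇒ ln z₀ = (ln z₁ − r·ln z₂)/(1 − r)
ln z₀ = (2.64617 − 0.72231×4.88280) / 0.27769 = -3.1716
z₀ = exp(-3.1716) = 0.04193 m

z₀ ≈ 0.042 m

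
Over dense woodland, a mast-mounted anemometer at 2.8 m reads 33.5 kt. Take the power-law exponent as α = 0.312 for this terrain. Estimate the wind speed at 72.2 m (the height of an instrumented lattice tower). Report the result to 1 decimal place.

92.3 kt

Power-law profile: V₂ = V₁ · (z₂/z₁)^α
V₂ = 33.5 × (72.2/2.8)^0.312 = 33.5 × (25.7857)^0.312
    = 33.5 × 2.7565 = 92.3411 kt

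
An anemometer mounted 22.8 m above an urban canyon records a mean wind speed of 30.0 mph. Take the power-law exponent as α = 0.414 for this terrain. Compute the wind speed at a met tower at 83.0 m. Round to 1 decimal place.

Power-law profile: V₂ = V₁ · (z₂/z₁)^α
V₂ = 30.0 × (83.0/22.8)^0.414 = 30.0 × (3.6404)^0.414
    = 30.0 × 1.7073 = 51.2194 mph

51.2 mph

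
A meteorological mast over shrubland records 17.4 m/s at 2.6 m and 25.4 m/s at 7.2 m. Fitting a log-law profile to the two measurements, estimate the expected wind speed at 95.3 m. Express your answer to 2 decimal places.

Log law: V ∝ ln(z/z₀). From the pair, with r = V₁/V₂ = 0.68504,
ln z₀ = (ln z₁ − r·ln z₂)/(1 − r) = (0.9555 − 0.68504×1.9741)/0.31496 = -1.2599 → z₀ = 0.2837 m
V₃ = V₁ · ln(z₃/z₀)/ln(z₁/z₀) = 17.4 × 5.8169/2.2154 = 45.6869 m/s

45.69 m/s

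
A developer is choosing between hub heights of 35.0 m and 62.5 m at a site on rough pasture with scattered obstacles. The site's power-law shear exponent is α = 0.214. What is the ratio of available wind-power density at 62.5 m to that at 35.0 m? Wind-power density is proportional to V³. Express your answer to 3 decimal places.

1.451

Speed ratio: V_B/V_A = (z_B/z_A)^α = (62.5/35.0)^0.214 = (1.7857)^0.214 = 1.13211
Power-density ratio: P_B/P_A = (V_B/V_A)³ = (1.13211)³ = 1.45099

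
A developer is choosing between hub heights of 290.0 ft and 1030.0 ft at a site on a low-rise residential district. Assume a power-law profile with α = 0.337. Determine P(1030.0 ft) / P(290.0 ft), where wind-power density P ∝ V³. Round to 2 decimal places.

Speed ratio: V_B/V_A = (z_B/z_A)^α = (1030.0/290.0)^0.337 = (3.5517)^0.337 = 1.53284
Power-density ratio: P_B/P_A = (V_B/V_A)³ = (1.53284)³ = 3.60159

3.60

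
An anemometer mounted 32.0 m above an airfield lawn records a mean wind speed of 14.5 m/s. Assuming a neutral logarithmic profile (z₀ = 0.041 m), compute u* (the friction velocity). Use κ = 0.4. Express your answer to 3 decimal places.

Log law: V(z) = (u*/κ) · ln(z/z₀) ⇒ u* = κ · V / ln(z/z₀)
u* = 0.4 × 14.5 / ln(32.0/0.041) = 0.4 × 14.5 / 6.6599
   = 5.8000 / 6.6599 = 0.8709 m/s

u* ≈ 0.871 m/s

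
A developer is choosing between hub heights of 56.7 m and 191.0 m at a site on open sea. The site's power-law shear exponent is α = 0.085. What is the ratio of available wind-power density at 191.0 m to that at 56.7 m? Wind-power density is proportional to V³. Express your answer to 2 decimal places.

1.36

Speed ratio: V_B/V_A = (z_B/z_A)^α = (191.0/56.7)^0.085 = (3.3686)^0.085 = 1.10875
Power-density ratio: P_B/P_A = (V_B/V_A)³ = (1.10875)³ = 1.36301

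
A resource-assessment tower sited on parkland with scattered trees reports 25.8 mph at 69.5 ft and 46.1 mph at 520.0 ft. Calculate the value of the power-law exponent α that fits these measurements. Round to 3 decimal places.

α ≈ 0.288

Power law: V₂/V₁ = (z₂/z₁)^α ⇒ α = ln(V₂/V₁) / ln(z₂/z₁)
α = ln(46.1/25.8) / ln(520.0/69.5) = ln(1.7868) / ln(7.4820)
  = 0.58044 / 2.01250 = 0.28842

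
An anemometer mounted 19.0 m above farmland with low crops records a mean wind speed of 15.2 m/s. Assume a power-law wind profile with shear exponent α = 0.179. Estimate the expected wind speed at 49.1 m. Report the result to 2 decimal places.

18.02 m/s

Power-law profile: V₂ = V₁ · (z₂/z₁)^α
V₂ = 15.2 × (49.1/19.0)^0.179 = 15.2 × (2.5842)^0.179
    = 15.2 × 1.1852 = 18.0157 m/s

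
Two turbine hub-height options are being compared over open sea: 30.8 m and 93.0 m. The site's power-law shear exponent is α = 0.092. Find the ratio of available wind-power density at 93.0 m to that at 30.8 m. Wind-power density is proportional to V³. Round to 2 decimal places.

1.36

Speed ratio: V_B/V_A = (z_B/z_A)^α = (93.0/30.8)^0.092 = (3.0195)^0.092 = 1.10702
Power-density ratio: P_B/P_A = (V_B/V_A)³ = (1.10702)³ = 1.35663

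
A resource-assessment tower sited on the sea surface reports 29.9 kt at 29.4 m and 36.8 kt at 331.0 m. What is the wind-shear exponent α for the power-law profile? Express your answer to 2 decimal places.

Power law: V₂/V₁ = (z₂/z₁)^α ⇒ α = ln(V₂/V₁) / ln(z₂/z₁)
α = ln(36.8/29.9) / ln(331.0/29.4) = ln(1.2308) / ln(11.2585)
  = 0.20764 / 2.42112 = 0.08576

α ≈ 0.09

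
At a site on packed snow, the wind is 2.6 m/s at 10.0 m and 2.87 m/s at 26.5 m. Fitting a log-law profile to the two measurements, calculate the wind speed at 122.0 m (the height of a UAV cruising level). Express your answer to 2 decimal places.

Log law: V ∝ ln(z/z₀). From the pair, with r = V₁/V₂ = 0.90592,
ln z₀ = (ln z₁ − r·ln z₂)/(1 − r) = (2.3026 − 0.90592×3.2771)/0.09408 = -7.0821 → z₀ = 0.0008400 m
V₃ = V₁ · ln(z₃/z₀)/ln(z₁/z₀) = 2.6 × 11.8861/9.3846 = 3.2930 m/s

3.29 m/s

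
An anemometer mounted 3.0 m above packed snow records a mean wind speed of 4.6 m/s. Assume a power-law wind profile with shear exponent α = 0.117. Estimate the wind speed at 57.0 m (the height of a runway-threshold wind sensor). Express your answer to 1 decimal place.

Power-law profile: V₂ = V₁ · (z₂/z₁)^α
V₂ = 4.6 × (57.0/3.0)^0.117 = 4.6 × (19.0000)^0.117
    = 4.6 × 1.4113 = 6.4919 m/s

6.5 m/s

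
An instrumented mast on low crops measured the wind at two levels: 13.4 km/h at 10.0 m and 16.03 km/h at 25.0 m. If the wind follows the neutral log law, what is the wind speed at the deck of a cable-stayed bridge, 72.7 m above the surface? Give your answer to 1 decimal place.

19.1 km/h

Log law: V ∝ ln(z/z₀). From the pair, with r = V₁/V₂ = 0.83593,
ln z₀ = (ln z₁ − r·ln z₂)/(1 − r) = (2.3026 − 0.83593×3.2189)/0.16407 = -2.3660 → z₀ = 0.09386 m
V₃ = V₁ · ln(z₃/z₀)/ln(z₁/z₀) = 13.4 × 6.6523/4.6686 = 19.0939 km/h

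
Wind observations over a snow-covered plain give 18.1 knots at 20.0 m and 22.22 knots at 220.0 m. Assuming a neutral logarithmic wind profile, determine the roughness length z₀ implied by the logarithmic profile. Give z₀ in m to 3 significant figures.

z₀ ≈ 0.000532 m

Log law: V(z) ∝ ln(z/z₀). With r = V₁/V₂ = 18.1/22.22 = 0.81458,
r · ln(z₂/z₀) = ln(z₁/z₀) ⇒ ln z₀ = (ln z₁ − r·ln z₂)/(1 − r)
ln z₀ = (2.99573 − 0.81458×5.39363) / 0.18542 = -7.5387
z₀ = exp(-7.5387) = 0.0005321 m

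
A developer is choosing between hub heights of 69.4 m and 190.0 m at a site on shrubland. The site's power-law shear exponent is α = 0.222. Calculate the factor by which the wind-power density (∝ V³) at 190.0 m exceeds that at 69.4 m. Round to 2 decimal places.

1.96

Speed ratio: V_B/V_A = (z_B/z_A)^α = (190.0/69.4)^0.222 = (2.7378)^0.222 = 1.25055
Power-density ratio: P_B/P_A = (V_B/V_A)³ = (1.25055)³ = 1.95571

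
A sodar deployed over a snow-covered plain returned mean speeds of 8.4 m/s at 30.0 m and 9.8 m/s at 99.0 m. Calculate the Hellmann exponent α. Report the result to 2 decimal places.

α ≈ 0.13

Power law: V₂/V₁ = (z₂/z₁)^α ⇒ α = ln(V₂/V₁) / ln(z₂/z₁)
α = ln(9.8/8.4) / ln(99.0/30.0) = ln(1.1667) / ln(3.3000)
  = 0.15415 / 1.19392 = 0.12911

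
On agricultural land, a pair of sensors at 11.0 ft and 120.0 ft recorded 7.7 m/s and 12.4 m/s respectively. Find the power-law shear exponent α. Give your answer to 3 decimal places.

Power law: V₂/V₁ = (z₂/z₁)^α ⇒ α = ln(V₂/V₁) / ln(z₂/z₁)
α = ln(12.4/7.7) / ln(120.0/11.0) = ln(1.6104) / ln(10.9091)
  = 0.47648 / 2.38960 = 0.19940

α ≈ 0.199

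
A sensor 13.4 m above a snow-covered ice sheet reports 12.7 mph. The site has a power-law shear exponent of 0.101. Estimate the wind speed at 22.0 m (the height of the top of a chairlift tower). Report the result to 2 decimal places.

Power-law profile: V₂ = V₁ · (z₂/z₁)^α
V₂ = 12.7 × (22.0/13.4)^0.101 = 12.7 × (1.6418)^0.101
    = 12.7 × 1.0513 = 13.3521 mph

13.35 mph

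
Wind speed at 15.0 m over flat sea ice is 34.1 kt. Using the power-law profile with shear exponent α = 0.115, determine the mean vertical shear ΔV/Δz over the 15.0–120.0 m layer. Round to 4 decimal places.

0.0877 kt/m

Power law: V₂ = V₁ · (z₂/z₁)^α = 34.1 × (8.0000)^0.115 = 43.3121 kt
ΔV/Δz = (43.3121 − 34.1)/(120.0 − 15.0) = 9.2121/105.0000 = 0.08773 kt/m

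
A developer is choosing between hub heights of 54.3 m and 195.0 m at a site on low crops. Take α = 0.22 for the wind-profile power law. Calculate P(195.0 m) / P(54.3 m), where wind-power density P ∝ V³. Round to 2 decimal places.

Speed ratio: V_B/V_A = (z_B/z_A)^α = (195.0/54.3)^0.22 = (3.5912)^0.22 = 1.32480
Power-density ratio: P_B/P_A = (V_B/V_A)³ = (1.32480)³ = 2.32517

2.33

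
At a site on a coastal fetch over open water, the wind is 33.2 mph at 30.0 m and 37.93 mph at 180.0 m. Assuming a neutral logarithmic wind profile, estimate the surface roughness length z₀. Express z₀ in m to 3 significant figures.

z₀ ≈ 0.000104 m

Log law: V(z) ∝ ln(z/z₀). With r = V₁/V₂ = 33.2/37.93 = 0.87530,
r · ln(z₂/z₀) = ln(z₁/z₀) ⇒ ln z₀ = (ln z₁ − r·ln z₂)/(1 − r)
ln z₀ = (3.40120 − 0.87530×5.19296) / 0.12470 = -9.1752
z₀ = exp(-9.1752) = 0.0001036 m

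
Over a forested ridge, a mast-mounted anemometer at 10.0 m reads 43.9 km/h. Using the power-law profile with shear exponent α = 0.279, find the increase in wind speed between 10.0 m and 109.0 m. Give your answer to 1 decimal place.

Power law: V₂ = V₁ · (z₂/z₁)^α = 43.9 × (10.9000)^0.279 = 85.4883 km/h
ΔV = 85.4883 − 43.9 = 41.5883 km/h

41.6 km/h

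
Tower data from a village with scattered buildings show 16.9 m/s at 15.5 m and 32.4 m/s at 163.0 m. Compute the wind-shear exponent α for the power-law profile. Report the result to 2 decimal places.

Power law: V₂/V₁ = (z₂/z₁)^α ⇒ α = ln(V₂/V₁) / ln(z₂/z₁)
α = ln(32.4/16.9) / ln(163.0/15.5) = ln(1.9172) / ln(10.5161)
  = 0.65084 / 2.35291 = 0.27661

α ≈ 0.28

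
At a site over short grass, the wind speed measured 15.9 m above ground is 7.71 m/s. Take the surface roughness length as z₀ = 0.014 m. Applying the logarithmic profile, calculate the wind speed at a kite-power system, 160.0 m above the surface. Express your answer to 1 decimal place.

10.2 m/s

Log law: V(z) ∝ ln(z/z₀), so V₂/V₁ = ln(z₂/z₀) / ln(z₁/z₀).
ln(160.0/0.014) = 9.3439, ln(15.9/0.014) = 7.0350
V₂ = 7.71 × 9.3439/7.0350 = 7.71 × 1.3282 = 10.2404 m/s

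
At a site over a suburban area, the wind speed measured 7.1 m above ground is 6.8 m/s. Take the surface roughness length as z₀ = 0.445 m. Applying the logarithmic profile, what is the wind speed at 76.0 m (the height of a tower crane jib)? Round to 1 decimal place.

12.6 m/s

Log law: V(z) ∝ ln(z/z₀), so V₂/V₁ = ln(z₂/z₀) / ln(z₁/z₀).
ln(76.0/0.445) = 5.1404, ln(7.1/0.445) = 2.7698
V₂ = 6.8 × 5.1404/2.7698 = 6.8 × 1.8559 = 12.6201 m/s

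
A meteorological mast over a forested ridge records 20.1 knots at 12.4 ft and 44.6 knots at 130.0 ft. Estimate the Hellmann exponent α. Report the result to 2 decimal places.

Power law: V₂/V₁ = (z₂/z₁)^α ⇒ α = ln(V₂/V₁) / ln(z₂/z₁)
α = ln(44.6/20.1) / ln(130.0/12.4) = ln(2.2189) / ln(10.4839)
  = 0.79701 / 2.34984 = 0.33918

α ≈ 0.34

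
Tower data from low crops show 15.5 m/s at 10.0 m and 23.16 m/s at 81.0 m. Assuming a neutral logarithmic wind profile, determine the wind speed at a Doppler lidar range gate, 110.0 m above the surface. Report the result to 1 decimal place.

24.3 m/s

Log law: V ∝ ln(z/z₀). From the pair, with r = V₁/V₂ = 0.66926,
ln z₀ = (ln z₁ − r·ln z₂)/(1 − r) = (2.3026 − 0.66926×4.3944)/0.33074 = -1.9303 → z₀ = 0.1451 m
V₃ = V₁ · ln(z₃/z₀)/ln(z₁/z₀) = 15.5 × 6.6308/4.2329 = 24.2806 m/s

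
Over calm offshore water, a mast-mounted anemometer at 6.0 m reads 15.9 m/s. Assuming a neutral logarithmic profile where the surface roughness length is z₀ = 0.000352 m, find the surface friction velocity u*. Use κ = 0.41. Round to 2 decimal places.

Log law: V(z) = (u*/κ) · ln(z/z₀) ⇒ u* = κ · V / ln(z/z₀)
u* = 0.41 × 15.9 / ln(6.0/0.000352) = 0.41 × 15.9 / 9.7436
   = 6.5190 / 9.7436 = 0.6691 m/s

u* ≈ 0.67 m/s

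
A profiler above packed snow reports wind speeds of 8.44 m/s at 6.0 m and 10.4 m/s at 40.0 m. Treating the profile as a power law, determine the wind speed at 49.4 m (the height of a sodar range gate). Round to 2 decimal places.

10.64 m/s

First find α: α = ln(V₂/V₁)/ln(z₂/z₁) = ln(10.4/8.44)/ln(40.0/6.0) = 0.20882/1.89712 = 0.1101
Extrapolate from 40.0 m to 49.4 m: V₃ = 10.4 × (49.4/40.0)^0.1101 = 10.4 × 1.0235 = 10.6445 m/s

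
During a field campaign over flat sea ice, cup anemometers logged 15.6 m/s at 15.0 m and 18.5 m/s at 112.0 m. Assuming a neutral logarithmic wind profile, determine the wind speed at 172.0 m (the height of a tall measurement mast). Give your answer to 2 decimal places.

Log law: V ∝ ln(z/z₀). From the pair, with r = V₁/V₂ = 0.84324,
ln z₀ = (ln z₁ − r·ln z₂)/(1 − r) = (2.7081 − 0.84324×4.7185)/0.15676 = -8.1068 → z₀ = 0.0003015 m
V₃ = V₁ · ln(z₃/z₀)/ln(z₁/z₀) = 15.6 × 13.2543/10.8148 = 19.1188 m/s

19.12 m/s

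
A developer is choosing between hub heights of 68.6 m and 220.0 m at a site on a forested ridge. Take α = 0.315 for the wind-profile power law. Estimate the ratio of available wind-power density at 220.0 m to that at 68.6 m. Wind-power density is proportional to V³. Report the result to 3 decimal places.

3.008

Speed ratio: V_B/V_A = (z_B/z_A)^α = (220.0/68.6)^0.315 = (3.2070)^0.315 = 1.44351
Power-density ratio: P_B/P_A = (V_B/V_A)³ = (1.44351)³ = 3.00790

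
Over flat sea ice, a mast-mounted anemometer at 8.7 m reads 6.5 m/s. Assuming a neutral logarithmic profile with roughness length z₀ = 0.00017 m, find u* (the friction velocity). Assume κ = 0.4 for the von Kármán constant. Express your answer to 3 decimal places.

Log law: V(z) = (u*/κ) · ln(z/z₀) ⇒ u* = κ · V / ln(z/z₀)
u* = 0.4 × 6.5 / ln(8.7/0.00017) = 0.4 × 6.5 / 10.8430
   = 2.6000 / 10.8430 = 0.2398 m/s

u* ≈ 0.240 m/s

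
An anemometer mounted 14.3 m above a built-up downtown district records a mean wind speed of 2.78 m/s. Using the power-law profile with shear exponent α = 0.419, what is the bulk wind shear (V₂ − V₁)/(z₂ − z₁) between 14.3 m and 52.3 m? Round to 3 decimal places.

0.053 m/s/m

Power law: V₂ = V₁ · (z₂/z₁)^α = 2.78 × (3.6573)^0.419 = 4.7864 m/s
ΔV/Δz = (4.7864 − 2.78)/(52.3 − 14.3) = 2.0064/38.0000 = 0.05280 m/s/m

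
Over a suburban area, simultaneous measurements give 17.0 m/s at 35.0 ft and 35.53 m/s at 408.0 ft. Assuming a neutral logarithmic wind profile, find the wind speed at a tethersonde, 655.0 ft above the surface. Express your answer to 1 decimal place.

39.1 m/s

Log law: V ∝ ln(z/z₀). From the pair, with r = V₁/V₂ = 0.47847,
ln z₀ = (ln z₁ − r·ln z₂)/(1 − r) = (3.5553 − 0.47847×6.0113)/0.52153 = 1.3022 → z₀ = 3.677 ft
V₃ = V₁ · ln(z₃/z₀)/ln(z₁/z₀) = 17.0 × 5.1824/2.2531 = 39.1016 m/s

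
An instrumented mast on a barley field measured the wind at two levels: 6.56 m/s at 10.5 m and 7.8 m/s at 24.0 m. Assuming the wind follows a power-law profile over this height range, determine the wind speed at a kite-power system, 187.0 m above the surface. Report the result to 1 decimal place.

12.0 m/s

First find α: α = ln(V₂/V₁)/ln(z₂/z₁) = ln(7.8/6.56)/ln(24.0/10.5) = 0.17313/0.82668 = 0.2094
Extrapolate from 24.0 m to 187.0 m: V₃ = 7.8 × (187.0/24.0)^0.2094 = 7.8 × 1.5372 = 11.9903 m/s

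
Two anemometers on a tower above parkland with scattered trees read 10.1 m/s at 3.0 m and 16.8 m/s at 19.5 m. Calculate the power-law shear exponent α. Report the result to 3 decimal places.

α ≈ 0.272

Power law: V₂/V₁ = (z₂/z₁)^α ⇒ α = ln(V₂/V₁) / ln(z₂/z₁)
α = ln(16.8/10.1) / ln(19.5/3.0) = ln(1.6634) / ln(6.5000)
  = 0.50884 / 1.87180 = 0.27185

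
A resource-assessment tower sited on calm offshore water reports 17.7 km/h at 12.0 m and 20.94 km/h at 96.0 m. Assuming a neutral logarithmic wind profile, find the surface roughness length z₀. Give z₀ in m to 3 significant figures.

Log law: V(z) ∝ ln(z/z₀). With r = V₁/V₂ = 17.7/20.94 = 0.84527,
r · ln(z₂/z₀) = ln(z₁/z₀) ⇒ ln z₀ = (ln z₁ − r·ln z₂)/(1 − r)
ln z₀ = (2.48491 − 0.84527×4.56435) / 0.15473 = -8.8750
z₀ = exp(-8.8750) = 0.0001398 m

z₀ ≈ 0.000140 m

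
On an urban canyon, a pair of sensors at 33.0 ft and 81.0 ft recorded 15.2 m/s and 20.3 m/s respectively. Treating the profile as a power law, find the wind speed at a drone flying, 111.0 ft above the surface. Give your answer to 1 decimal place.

22.5 m/s

First find α: α = ln(V₂/V₁)/ln(z₂/z₁) = ln(20.3/15.2)/ln(81.0/33.0) = 0.28933/0.89794 = 0.3222
Extrapolate from 81.0 ft to 111.0 ft: V₃ = 20.3 × (111.0/81.0)^0.3222 = 20.3 × 1.1069 = 22.4691 m/s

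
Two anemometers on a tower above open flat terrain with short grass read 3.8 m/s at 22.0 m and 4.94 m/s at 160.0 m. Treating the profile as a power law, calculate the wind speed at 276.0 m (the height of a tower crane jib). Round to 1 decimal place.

First find α: α = ln(V₂/V₁)/ln(z₂/z₁) = ln(4.94/3.8)/ln(160.0/22.0) = 0.26236/1.98413 = 0.1322
Extrapolate from 160.0 m to 276.0 m: V₃ = 4.94 × (276.0/160.0)^0.1322 = 4.94 × 1.0748 = 5.3093 m/s

5.3 m/s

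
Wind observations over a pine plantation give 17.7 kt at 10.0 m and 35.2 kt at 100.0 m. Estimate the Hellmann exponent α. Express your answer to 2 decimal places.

α ≈ 0.30

Power law: V₂/V₁ = (z₂/z₁)^α ⇒ α = ln(V₂/V₁) / ln(z₂/z₁)
α = ln(35.2/17.7) / ln(100.0/10.0) = ln(1.9887) / ln(10.0000)
  = 0.68748 / 2.30259 = 0.29857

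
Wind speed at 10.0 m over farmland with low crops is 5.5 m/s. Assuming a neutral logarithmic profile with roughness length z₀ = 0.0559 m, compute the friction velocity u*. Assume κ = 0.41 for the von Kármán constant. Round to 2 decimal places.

Log law: V(z) = (u*/κ) · ln(z/z₀) ⇒ u* = κ · V / ln(z/z₀)
u* = 0.41 × 5.5 / ln(10.0/0.0559) = 0.41 × 5.5 / 5.1868
   = 2.2550 / 5.1868 = 0.4348 m/s

u* ≈ 0.43 m/s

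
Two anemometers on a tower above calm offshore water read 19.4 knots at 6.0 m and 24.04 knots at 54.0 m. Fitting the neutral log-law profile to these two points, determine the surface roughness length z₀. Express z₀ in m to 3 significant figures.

z₀ ≈ 0.000614 m

Log law: V(z) ∝ ln(z/z₀). With r = V₁/V₂ = 19.4/24.04 = 0.80699,
r · ln(z₂/z₀) = ln(z₁/z₀) ⇒ ln z₀ = (ln z₁ − r·ln z₂)/(1 − r)
ln z₀ = (1.79176 − 0.80699×3.98898) / 0.19301 = -7.3949
z₀ = exp(-7.3949) = 0.0006144 m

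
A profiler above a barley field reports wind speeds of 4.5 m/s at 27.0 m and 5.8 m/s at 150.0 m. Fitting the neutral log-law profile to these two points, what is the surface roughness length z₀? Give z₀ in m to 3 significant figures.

z₀ ≈ 0.0714 m

Log law: V(z) ∝ ln(z/z₀). With r = V₁/V₂ = 4.5/5.8 = 0.77586,
r · ln(z₂/z₀) = ln(z₁/z₀) ⇒ ln z₀ = (ln z₁ − r·ln z₂)/(1 − r)
ln z₀ = (3.29584 − 0.77586×5.01064) / 0.22414 = -2.6400
z₀ = exp(-2.6400) = 0.07136 m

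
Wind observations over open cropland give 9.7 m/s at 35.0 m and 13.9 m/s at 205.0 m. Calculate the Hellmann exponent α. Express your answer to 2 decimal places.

Power law: V₂/V₁ = (z₂/z₁)^α ⇒ α = ln(V₂/V₁) / ln(z₂/z₁)
α = ln(13.9/9.7) / ln(205.0/35.0) = ln(1.4330) / ln(5.8571)
  = 0.35976 / 1.76766 = 0.20352

α ≈ 0.20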